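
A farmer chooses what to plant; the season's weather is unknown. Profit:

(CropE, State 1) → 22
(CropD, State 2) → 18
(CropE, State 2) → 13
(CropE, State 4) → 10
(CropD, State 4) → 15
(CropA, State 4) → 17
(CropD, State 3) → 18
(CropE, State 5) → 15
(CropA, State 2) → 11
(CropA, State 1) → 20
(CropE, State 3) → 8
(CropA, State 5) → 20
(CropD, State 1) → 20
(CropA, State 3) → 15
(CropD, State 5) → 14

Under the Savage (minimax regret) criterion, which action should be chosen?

Column bests: State 1=22, State 2=18, State 3=18, State 4=17, State 5=20.
CropE regrets: 0, 5, 10, 7, 5 → max 10
CropA regrets: 2, 7, 3, 0, 0 → max 7
CropD regrets: 2, 0, 0, 2, 6 → max 6
Smallest max regret = 6 → CropD.

CropD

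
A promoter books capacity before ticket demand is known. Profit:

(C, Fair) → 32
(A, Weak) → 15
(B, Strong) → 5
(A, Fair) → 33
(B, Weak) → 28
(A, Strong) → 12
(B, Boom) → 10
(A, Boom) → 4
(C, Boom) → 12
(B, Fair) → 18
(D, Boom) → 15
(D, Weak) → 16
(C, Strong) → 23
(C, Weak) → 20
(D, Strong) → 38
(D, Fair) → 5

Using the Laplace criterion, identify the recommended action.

Row averages: A=16, B=15.25, C=21.75, D=18.5
Highest average = 21.75 → C.

C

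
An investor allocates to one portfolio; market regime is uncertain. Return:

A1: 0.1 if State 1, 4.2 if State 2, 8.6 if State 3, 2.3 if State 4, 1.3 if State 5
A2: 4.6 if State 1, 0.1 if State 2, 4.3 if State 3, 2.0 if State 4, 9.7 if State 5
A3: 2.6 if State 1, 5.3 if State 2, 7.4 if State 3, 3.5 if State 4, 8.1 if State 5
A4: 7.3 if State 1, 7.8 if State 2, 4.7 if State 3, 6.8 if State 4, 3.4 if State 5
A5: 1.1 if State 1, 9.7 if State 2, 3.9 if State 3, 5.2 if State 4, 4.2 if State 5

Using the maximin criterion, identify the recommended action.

A4

Row minima: A1=0.1, A2=0.1, A3=2.6, A4=3.4, A5=1.1
Best worst-case = 3.4 → A4.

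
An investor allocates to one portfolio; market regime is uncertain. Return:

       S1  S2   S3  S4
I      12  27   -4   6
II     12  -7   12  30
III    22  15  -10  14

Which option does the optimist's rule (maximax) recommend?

Row maxima: I=27, II=30, III=22
Best best-case = 30 → II.

II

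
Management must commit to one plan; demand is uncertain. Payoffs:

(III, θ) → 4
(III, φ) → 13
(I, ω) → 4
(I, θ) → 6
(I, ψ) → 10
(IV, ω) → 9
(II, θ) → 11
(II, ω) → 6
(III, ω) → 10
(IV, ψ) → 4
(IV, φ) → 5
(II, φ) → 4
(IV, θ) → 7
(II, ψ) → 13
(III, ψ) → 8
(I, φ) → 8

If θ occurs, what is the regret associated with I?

Best payoff under θ is 11.
Regret = 11 − 6 = 5.

5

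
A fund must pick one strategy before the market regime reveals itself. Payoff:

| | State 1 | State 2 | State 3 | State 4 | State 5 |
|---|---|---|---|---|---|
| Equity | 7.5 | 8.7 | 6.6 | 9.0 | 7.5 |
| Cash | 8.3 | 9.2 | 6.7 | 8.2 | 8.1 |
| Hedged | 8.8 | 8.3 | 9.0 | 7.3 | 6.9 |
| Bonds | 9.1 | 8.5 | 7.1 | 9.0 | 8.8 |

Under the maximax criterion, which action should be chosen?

Row maxima: Equity=9.0, Cash=9.2, Hedged=9.0, Bonds=9.1
Best best-case = 9.2 → Cash.

Cash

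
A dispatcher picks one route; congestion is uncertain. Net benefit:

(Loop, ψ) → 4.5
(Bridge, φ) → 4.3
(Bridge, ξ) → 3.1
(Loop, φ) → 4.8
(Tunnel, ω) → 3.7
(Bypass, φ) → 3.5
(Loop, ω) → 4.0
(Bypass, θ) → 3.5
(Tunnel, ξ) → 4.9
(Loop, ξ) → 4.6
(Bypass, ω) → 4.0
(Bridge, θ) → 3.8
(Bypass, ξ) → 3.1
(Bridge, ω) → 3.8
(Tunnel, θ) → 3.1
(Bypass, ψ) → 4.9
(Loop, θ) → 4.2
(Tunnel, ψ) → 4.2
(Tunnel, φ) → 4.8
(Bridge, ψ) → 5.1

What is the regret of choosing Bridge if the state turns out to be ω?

Best payoff under ω is 4.0.
Regret = 4.0 − 3.8 = 0.2.

0.2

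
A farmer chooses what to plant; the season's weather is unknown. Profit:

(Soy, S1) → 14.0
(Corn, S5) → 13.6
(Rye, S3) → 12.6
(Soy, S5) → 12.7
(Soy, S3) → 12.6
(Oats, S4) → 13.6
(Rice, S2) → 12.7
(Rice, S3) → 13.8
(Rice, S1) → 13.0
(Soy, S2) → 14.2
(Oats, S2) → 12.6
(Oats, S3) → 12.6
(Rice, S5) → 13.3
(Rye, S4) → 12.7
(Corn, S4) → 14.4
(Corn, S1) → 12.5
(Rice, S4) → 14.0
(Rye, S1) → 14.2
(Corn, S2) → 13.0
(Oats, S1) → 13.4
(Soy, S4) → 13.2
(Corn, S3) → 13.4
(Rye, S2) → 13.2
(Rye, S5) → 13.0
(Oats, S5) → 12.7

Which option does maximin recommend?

Rice

Row minima: Corn=12.5, Soy=12.6, Rice=12.7, Oats=12.6, Rye=12.6
Best worst-case = 12.7 → Rice.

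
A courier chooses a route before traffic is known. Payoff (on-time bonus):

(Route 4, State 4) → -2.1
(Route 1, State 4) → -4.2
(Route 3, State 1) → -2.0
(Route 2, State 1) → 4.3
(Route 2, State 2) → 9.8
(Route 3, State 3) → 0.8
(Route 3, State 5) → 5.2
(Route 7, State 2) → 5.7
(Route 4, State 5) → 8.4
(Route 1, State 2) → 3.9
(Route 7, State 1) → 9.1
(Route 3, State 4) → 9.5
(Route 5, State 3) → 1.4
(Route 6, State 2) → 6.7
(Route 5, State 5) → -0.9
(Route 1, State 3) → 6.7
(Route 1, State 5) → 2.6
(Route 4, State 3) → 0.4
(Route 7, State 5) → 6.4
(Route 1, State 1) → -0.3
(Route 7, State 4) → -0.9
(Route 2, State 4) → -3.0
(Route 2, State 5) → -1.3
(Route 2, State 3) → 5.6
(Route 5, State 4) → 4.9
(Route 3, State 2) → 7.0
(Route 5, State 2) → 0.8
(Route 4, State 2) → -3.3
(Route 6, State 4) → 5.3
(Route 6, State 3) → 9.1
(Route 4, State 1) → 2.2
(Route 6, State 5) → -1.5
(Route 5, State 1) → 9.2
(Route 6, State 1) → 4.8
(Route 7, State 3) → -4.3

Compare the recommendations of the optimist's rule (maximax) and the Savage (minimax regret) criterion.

Row maxima: Route 1=6.7, Route 2=9.8, Route 3=9.5, Route 4=8.4, Route 5=9.2, Route 6=9.1, Route 7=9.1
Best best-case = 9.8 → Route 2.
Column bests: State 1=9.2, State 2=9.8, State 3=9.1, State 4=9.5, State 5=8.4.
Route 1 regrets: 9.5, 5.9, 2.4, 13.7, 5.8 → max 13.7
Route 2 regrets: 4.9, 0.0, 3.5, 12.5, 9.7 → max 12.5
Route 3 regrets: 11.2, 2.8, 8.3, 0.0, 3.2 → max 11.2
Route 4 regrets: 7.0, 13.1, 8.7, 11.6, 0.0 → max 13.1
Route 5 regrets: 0.0, 9.0, 7.7, 4.6, 9.3 → max 9.3
Route 6 regrets: 4.4, 3.1, 0.0, 4.2, 9.9 → max 9.9
Route 7 regrets: 0.1, 4.1, 13.4, 10.4, 2.0 → max 13.4
Smallest max regret = 9.3 → Route 5.

maximax → Route 2; minimax regret → Route 5 (disagree)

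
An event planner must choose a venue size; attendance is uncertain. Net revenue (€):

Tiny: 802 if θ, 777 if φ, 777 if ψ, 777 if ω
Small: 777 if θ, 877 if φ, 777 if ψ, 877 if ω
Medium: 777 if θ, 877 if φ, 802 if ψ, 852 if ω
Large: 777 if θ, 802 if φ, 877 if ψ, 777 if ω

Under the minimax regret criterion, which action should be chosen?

Column bests: θ=802, φ=877, ψ=877, ω=877.
Tiny regrets: 0, 100, 100, 100 → max 100
Small regrets: 25, 0, 100, 0 → max 100
Medium regrets: 25, 0, 75, 25 → max 75
Large regrets: 25, 75, 0, 100 → max 100
Smallest max regret = 75 → Medium.

Medium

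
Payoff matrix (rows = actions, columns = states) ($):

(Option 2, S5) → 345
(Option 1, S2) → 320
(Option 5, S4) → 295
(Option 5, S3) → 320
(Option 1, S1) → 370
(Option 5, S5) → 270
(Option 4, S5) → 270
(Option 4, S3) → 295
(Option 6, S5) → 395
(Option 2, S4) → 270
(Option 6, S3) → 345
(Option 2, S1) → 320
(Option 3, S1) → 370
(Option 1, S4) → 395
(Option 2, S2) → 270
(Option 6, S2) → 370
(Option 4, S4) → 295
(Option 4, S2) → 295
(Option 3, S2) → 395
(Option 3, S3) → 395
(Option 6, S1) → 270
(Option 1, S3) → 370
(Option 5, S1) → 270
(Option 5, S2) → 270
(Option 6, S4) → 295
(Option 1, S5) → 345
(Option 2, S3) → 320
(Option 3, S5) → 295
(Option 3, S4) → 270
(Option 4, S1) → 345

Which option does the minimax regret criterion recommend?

Option 1

Column bests: S1=370, S2=395, S3=395, S4=395, S5=395.
Option 1 regrets: 0, 75, 25, 0, 50 → max 75
Option 2 regrets: 50, 125, 75, 125, 50 → max 125
Option 3 regrets: 0, 0, 0, 125, 100 → max 125
Option 4 regrets: 25, 100, 100, 100, 125 → max 125
Option 5 regrets: 100, 125, 75, 100, 125 → max 125
Option 6 regrets: 100, 25, 50, 100, 0 → max 100
Smallest max regret = 75 → Option 1.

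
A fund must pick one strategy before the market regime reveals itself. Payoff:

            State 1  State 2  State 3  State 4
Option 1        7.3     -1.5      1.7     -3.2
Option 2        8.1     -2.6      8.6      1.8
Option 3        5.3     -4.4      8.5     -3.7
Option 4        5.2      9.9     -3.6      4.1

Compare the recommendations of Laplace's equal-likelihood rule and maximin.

laplace → Option 2; maximin → Option 2 (agree)

Row averages: Option 1=1.075, Option 2=3.975, Option 3=1.425, Option 4=3.9
Highest average = 3.975 → Option 2.
Row minima: Option 1=-3.2, Option 2=-2.6, Option 3=-4.4, Option 4=-3.6
Best worst-case = -2.6 → Option 2.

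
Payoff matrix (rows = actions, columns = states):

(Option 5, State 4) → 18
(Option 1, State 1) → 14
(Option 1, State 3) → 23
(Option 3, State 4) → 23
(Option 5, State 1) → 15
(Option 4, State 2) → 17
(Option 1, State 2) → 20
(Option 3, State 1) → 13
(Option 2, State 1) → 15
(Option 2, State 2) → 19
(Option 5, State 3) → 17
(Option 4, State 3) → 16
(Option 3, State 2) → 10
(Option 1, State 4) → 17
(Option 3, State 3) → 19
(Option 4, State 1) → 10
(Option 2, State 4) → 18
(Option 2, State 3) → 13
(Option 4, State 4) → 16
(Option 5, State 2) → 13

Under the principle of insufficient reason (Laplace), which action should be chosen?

Option 1

Row averages: Option 1=18.5, Option 2=16.25, Option 3=16.25, Option 4=14.75, Option 5=15.75
Highest average = 18.5 → Option 1.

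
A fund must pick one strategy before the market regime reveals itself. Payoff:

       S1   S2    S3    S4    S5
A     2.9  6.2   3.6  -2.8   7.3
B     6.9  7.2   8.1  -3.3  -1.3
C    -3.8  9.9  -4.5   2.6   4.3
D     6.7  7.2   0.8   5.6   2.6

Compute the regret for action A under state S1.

4.0

Best payoff under S1 is 6.9.
Regret = 6.9 − 2.9 = 4.0.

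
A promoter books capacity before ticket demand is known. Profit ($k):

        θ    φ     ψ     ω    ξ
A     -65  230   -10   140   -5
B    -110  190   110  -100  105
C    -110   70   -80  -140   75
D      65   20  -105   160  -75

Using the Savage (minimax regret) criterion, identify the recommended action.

A

Column bests: θ=65, φ=230, ψ=110, ω=160, ξ=105.
A regrets: 130, 0, 120, 20, 110 → max 130
B regrets: 175, 40, 0, 260, 0 → max 260
C regrets: 175, 160, 190, 300, 30 → max 300
D regrets: 0, 210, 215, 0, 180 → max 215
Smallest max regret = 130 → A.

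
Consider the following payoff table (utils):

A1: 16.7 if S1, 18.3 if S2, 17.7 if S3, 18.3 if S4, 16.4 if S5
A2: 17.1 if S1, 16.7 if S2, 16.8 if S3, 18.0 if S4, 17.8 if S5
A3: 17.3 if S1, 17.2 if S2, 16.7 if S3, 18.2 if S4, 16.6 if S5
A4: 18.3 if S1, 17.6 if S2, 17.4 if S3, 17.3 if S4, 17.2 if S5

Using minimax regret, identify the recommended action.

Column bests: S1=18.3, S2=18.3, S3=17.7, S4=18.3, S5=17.8.
A1 regrets: 1.6, 0.0, 0.0, 0.0, 1.4 → max 1.6
A2 regrets: 1.2, 1.6, 0.9, 0.3, 0.0 → max 1.6
A3 regrets: 1.0, 1.1, 1.0, 0.1, 1.2 → max 1.2
A4 regrets: 0.0, 0.7, 0.3, 1.0, 0.6 → max 1.0
Smallest max regret = 1.0 → A4.

A4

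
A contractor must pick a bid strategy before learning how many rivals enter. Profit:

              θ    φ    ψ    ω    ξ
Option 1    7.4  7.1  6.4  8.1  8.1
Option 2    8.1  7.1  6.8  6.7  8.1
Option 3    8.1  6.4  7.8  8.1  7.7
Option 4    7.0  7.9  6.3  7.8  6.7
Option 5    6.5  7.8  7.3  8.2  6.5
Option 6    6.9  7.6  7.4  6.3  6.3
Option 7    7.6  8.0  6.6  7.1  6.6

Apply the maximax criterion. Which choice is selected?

Option 5

Row maxima: Option 1=8.1, Option 2=8.1, Option 3=8.1, Option 4=7.9, Option 5=8.2, Option 6=7.6, Option 7=8.0
Best best-case = 8.2 → Option 5.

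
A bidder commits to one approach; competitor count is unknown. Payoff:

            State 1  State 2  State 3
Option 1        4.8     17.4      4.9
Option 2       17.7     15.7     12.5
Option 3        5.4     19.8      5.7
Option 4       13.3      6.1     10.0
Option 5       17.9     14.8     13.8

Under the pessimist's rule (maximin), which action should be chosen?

Option 5

Row minima: Option 1=4.8, Option 2=12.5, Option 3=5.4, Option 4=6.1, Option 5=13.8
Best worst-case = 13.8 → Option 5.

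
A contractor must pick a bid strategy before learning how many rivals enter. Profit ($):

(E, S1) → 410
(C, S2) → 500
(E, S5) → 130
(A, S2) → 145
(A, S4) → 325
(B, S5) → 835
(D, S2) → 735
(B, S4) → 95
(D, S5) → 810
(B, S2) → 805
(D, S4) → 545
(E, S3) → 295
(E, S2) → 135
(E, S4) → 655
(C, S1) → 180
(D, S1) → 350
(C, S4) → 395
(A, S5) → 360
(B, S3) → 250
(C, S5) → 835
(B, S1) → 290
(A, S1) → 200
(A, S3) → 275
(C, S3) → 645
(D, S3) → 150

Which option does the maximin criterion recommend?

C

Row minima: A=145, B=95, C=180, D=150, E=130
Best worst-case = 180 → C.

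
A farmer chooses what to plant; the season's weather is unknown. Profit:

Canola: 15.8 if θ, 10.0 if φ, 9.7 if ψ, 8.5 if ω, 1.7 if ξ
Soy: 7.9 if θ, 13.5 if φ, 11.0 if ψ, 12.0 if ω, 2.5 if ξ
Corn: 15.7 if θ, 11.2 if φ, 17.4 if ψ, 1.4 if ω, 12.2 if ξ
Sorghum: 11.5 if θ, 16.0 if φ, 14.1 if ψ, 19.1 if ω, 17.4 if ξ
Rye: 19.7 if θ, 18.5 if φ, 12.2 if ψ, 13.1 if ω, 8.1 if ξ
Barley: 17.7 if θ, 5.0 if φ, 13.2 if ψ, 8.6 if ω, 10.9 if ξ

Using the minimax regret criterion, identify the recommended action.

Sorghum

Column bests: θ=19.7, φ=18.5, ψ=17.4, ω=19.1, ξ=17.4.
Canola regrets: 3.9, 8.5, 7.7, 10.6, 15.7 → max 15.7
Soy regrets: 11.8, 5.0, 6.4, 7.1, 14.9 → max 14.9
Corn regrets: 4.0, 7.3, 0.0, 17.7, 5.2 → max 17.7
Sorghum regrets: 8.2, 2.5, 3.3, 0.0, 0.0 → max 8.2
Rye regrets: 0.0, 0.0, 5.2, 6.0, 9.3 → max 9.3
Barley regrets: 2.0, 13.5, 4.2, 10.5, 6.5 → max 13.5
Smallest max regret = 8.2 → Sorghum.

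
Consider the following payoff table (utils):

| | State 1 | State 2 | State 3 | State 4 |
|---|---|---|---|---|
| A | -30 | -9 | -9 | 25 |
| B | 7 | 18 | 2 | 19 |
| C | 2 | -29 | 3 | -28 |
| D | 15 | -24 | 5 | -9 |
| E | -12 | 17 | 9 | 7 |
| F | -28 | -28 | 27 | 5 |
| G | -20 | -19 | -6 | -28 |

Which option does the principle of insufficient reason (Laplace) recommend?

Row averages: A=-5.75, B=11.5, C=-13, D=-3.25, E=5.25, F=-6, G=-18.25
Highest average = 11.5 → B.

B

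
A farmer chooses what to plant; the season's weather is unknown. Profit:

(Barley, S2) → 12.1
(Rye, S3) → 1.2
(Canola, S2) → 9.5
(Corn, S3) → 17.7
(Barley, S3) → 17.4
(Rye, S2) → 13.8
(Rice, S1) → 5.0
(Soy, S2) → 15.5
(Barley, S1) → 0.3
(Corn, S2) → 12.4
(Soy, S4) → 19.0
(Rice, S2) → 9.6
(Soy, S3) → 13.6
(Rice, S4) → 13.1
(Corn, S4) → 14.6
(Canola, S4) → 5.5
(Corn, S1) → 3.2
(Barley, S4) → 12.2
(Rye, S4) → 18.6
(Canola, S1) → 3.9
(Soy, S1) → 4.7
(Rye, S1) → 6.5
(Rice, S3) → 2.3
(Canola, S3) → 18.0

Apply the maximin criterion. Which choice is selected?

Row minima: Rice=2.3, Rye=1.2, Canola=3.9, Soy=4.7, Corn=3.2, Barley=0.3
Best worst-case = 4.7 → Soy.

Soy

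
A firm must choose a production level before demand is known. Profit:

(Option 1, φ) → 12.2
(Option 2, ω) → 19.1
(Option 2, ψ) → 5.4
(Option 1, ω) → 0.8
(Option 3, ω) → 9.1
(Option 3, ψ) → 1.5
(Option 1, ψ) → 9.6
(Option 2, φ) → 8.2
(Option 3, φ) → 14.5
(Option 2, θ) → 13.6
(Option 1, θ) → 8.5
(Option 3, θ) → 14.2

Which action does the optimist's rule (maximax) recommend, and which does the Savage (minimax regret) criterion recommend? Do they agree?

maximax → Option 2; minimax regret → Option 2 (agree)

Row maxima: Option 1=12.2, Option 2=19.1, Option 3=14.5
Best best-case = 19.1 → Option 2.
Column bests: θ=14.2, φ=14.5, ψ=9.6, ω=19.1.
Option 1 regrets: 5.7, 2.3, 0.0, 18.3 → max 18.3
Option 2 regrets: 0.6, 6.3, 4.2, 0.0 → max 6.3
Option 3 regrets: 0.0, 0.0, 8.1, 10.0 → max 10.0
Smallest max regret = 6.3 → Option 2.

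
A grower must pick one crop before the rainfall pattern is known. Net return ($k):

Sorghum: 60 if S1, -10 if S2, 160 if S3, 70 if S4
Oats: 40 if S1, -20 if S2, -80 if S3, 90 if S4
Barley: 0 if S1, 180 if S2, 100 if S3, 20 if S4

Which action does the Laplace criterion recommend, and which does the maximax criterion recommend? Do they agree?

laplace → Barley; maximax → Barley (agree)

Row averages: Sorghum=70, Oats=7.5, Barley=75
Highest average = 75 → Barley.
Row maxima: Sorghum=160, Oats=90, Barley=180
Best best-case = 180 → Barley.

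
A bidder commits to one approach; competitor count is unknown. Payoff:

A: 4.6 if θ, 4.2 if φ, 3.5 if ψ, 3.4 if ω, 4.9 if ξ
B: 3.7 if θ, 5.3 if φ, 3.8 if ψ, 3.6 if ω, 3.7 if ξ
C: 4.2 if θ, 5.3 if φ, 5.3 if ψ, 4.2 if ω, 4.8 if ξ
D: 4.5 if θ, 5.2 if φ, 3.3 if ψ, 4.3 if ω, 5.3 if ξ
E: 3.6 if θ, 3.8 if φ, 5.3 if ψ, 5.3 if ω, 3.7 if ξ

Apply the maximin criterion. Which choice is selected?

Row minima: A=3.4, B=3.6, C=4.2, D=3.3, E=3.6
Best worst-case = 4.2 → C.

C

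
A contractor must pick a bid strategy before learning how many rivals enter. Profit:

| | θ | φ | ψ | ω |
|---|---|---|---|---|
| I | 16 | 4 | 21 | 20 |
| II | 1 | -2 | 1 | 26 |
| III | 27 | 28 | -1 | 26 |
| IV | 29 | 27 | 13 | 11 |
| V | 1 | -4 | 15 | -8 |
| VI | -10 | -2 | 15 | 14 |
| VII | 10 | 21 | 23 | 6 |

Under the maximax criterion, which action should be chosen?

IV

Row maxima: I=21, II=26, III=28, IV=29, V=15, VI=15, VII=23
Best best-case = 29 → IV.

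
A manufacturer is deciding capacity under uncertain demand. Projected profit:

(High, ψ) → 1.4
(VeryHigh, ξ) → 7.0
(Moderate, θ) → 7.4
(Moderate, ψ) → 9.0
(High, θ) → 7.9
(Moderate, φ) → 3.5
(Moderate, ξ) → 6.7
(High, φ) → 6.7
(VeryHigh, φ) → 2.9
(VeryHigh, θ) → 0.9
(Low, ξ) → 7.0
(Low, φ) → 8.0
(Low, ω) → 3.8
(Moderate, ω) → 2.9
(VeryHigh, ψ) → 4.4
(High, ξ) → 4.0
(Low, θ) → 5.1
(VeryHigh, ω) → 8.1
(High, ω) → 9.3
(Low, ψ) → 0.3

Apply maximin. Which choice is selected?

Moderate

Row minima: Low=0.3, Moderate=2.9, High=1.4, VeryHigh=0.9
Best worst-case = 2.9 → Moderate.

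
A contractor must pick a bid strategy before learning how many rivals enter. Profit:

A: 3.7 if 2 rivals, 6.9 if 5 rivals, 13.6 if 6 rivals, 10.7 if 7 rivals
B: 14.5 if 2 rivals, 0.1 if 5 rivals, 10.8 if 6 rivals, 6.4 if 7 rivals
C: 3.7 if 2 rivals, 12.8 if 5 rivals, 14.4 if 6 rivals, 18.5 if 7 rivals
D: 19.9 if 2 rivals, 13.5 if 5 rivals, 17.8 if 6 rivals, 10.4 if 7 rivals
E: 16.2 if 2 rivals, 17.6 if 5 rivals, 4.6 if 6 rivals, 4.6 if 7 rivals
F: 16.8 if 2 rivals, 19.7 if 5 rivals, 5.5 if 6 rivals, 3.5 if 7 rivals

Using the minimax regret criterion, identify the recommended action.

Column bests: 2 rivals=19.9, 5 rivals=19.7, 6 rivals=17.8, 7 rivals=18.5.
A regrets: 16.2, 12.8, 4.2, 7.8 → max 16.2
B regrets: 5.4, 19.6, 7.0, 12.1 → max 19.6
C regrets: 16.2, 6.9, 3.4, 0.0 → max 16.2
D regrets: 0.0, 6.2, 0.0, 8.1 → max 8.1
E regrets: 3.7, 2.1, 13.2, 13.9 → max 13.9
F regrets: 3.1, 0.0, 12.3, 15.0 → max 15.0
Smallest max regret = 8.1 → D.

D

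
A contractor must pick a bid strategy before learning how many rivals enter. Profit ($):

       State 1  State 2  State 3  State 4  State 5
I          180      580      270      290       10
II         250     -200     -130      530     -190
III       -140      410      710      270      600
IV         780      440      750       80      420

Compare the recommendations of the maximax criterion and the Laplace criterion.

maximax → IV; laplace → IV (agree)

Row maxima: I=580, II=530, III=710, IV=780
Best best-case = 780 → IV.
Row averages: I=266, II=52, III=370, IV=494
Highest average = 494 → IV.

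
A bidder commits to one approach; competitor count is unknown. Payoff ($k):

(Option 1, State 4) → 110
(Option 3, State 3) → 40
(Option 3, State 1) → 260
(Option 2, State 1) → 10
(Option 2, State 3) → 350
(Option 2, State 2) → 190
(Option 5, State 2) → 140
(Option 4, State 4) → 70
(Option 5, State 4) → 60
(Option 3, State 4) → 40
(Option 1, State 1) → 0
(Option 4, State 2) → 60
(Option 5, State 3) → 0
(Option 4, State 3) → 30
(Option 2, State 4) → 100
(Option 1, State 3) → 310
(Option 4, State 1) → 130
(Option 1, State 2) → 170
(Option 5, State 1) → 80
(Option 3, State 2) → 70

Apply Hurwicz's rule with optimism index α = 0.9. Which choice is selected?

Option 1: 0.9·310 + 0.1·0 = 279
Option 2: 0.9·350 + 0.1·10 = 316
Option 3: 0.9·260 + 0.1·40 = 238
Option 4: 0.9·130 + 0.1·30 = 120
Option 5: 0.9·140 + 0.1·0 = 126
Highest Hurwicz score = 316 → Option 2.

Option 2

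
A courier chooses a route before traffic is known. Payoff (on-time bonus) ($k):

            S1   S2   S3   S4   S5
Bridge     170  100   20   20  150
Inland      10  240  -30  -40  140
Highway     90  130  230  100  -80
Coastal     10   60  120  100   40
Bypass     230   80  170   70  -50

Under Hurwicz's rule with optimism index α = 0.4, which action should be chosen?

Bridge: 0.4·170 + 0.6·20 = 80
Inland: 0.4·240 + 0.6·(-40) = 72
Highway: 0.4·230 + 0.6·(-80) = 44
Coastal: 0.4·120 + 0.6·10 = 54
Bypass: 0.4·230 + 0.6·(-50) = 62
Highest Hurwicz score = 80 → Bridge.

Bridge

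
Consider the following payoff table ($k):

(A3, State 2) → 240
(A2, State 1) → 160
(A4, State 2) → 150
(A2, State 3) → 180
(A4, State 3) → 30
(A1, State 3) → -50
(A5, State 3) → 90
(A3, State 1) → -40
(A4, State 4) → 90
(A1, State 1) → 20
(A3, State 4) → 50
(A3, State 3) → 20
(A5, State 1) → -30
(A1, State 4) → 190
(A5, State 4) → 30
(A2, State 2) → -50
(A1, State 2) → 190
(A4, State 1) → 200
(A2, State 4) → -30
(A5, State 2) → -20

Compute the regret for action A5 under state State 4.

Best payoff under State 4 is 190.
Regret = 190 − 30 = 160.

160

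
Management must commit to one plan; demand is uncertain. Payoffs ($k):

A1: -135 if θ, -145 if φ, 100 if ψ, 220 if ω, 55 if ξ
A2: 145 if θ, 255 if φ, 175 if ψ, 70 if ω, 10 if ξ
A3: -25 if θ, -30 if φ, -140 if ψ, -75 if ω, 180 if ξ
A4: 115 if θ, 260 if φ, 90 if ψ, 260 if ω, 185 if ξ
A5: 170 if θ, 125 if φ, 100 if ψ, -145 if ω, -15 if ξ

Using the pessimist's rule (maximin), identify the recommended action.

A4

Row minima: A1=-145, A2=10, A3=-140, A4=90, A5=-145
Best worst-case = 90 → A4.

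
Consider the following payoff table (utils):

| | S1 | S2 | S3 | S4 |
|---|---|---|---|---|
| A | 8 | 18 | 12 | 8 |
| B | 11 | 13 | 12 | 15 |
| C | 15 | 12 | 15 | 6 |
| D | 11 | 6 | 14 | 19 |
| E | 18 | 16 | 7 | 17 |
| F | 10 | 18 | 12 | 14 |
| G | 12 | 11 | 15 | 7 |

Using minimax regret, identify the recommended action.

B

Column bests: S1=18, S2=18, S3=15, S4=19.
A regrets: 10, 0, 3, 11 → max 11
B regrets: 7, 5, 3, 4 → max 7
C regrets: 3, 6, 0, 13 → max 13
D regrets: 7, 12, 1, 0 → max 12
E regrets: 0, 2, 8, 2 → max 8
F regrets: 8, 0, 3, 5 → max 8
G regrets: 6, 7, 0, 12 → max 12
Smallest max regret = 7 → B.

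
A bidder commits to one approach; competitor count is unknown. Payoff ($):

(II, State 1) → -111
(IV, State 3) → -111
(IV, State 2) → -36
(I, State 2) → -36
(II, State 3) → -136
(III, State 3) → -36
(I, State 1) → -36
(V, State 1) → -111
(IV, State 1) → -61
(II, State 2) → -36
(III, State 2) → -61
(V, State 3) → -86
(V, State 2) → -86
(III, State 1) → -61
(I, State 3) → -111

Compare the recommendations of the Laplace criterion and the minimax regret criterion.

laplace → III; minimax regret → III (agree)

Row averages: I=-61, II=-283/3, III=-158/3, IV=-208/3, V=-283/3
Highest average = -158/3 → III.
Column bests: State 1=-36, State 2=-36, State 3=-36.
I regrets: 0, 0, 75 → max 75
II regrets: 75, 0, 100 → max 100
III regrets: 25, 25, 0 → max 25
IV regrets: 25, 0, 75 → max 75
V regrets: 75, 50, 50 → max 75
Smallest max regret = 25 → III.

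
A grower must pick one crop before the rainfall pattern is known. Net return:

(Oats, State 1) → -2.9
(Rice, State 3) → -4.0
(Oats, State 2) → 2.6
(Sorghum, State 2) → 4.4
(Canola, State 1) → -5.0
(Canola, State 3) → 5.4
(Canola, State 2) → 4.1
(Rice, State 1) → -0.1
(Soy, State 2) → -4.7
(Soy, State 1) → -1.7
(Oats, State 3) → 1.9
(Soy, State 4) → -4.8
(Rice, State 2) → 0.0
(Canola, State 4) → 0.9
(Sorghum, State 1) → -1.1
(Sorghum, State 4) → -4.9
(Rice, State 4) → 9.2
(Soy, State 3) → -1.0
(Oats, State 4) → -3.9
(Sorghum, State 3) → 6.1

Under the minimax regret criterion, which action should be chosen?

Column bests: State 1=-0.1, State 2=4.4, State 3=6.1, State 4=9.2.
Soy regrets: 1.6, 9.1, 7.1, 14.0 → max 14.0
Canola regrets: 4.9, 0.3, 0.7, 8.3 → max 8.3
Sorghum regrets: 1.0, 0.0, 0.0, 14.1 → max 14.1
Oats regrets: 2.8, 1.8, 4.2, 13.1 → max 13.1
Rice regrets: 0.0, 4.4, 10.1, 0.0 → max 10.1
Smallest max regret = 8.3 → Canola.

Canola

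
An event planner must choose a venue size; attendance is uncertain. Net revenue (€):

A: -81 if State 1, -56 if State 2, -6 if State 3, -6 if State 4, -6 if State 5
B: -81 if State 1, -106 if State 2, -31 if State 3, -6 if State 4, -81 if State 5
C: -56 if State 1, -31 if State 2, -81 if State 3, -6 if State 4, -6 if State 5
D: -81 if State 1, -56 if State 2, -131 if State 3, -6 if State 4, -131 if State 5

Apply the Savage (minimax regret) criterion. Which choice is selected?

A

Column bests: State 1=-56, State 2=-31, State 3=-6, State 4=-6, State 5=-6.
A regrets: 25, 25, 0, 0, 0 → max 25
B regrets: 25, 75, 25, 0, 75 → max 75
C regrets: 0, 0, 75, 0, 0 → max 75
D regrets: 25, 25, 125, 0, 125 → max 125
Smallest max regret = 25 → A.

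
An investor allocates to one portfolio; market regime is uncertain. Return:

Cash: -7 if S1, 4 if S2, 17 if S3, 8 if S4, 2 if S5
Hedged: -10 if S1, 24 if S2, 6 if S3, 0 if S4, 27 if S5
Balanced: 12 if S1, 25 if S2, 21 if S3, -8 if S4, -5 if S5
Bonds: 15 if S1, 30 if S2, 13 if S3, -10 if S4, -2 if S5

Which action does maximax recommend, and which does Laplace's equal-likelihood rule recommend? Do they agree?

maximax → Bonds; laplace → Hedged (disagree)

Row maxima: Cash=17, Hedged=27, Balanced=25, Bonds=30
Best best-case = 30 → Bonds.
Row averages: Cash=4.8, Hedged=9.4, Balanced=9, Bonds=9.2
Highest average = 9.4 → Hedged.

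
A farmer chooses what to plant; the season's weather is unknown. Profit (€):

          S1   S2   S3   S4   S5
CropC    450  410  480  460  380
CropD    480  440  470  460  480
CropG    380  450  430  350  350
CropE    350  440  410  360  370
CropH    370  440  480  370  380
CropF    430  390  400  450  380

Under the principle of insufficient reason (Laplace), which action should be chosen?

CropD

Row averages: CropC=436, CropD=466, CropG=392, CropE=386, CropH=408, CropF=410
Highest average = 466 → CropD.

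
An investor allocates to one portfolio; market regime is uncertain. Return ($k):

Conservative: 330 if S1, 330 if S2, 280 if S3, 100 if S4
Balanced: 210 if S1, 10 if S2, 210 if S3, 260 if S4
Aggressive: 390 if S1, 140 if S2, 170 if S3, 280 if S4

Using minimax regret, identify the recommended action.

Conservative

Column bests: S1=390, S2=330, S3=280, S4=280.
Conservative regrets: 60, 0, 0, 180 → max 180
Balanced regrets: 180, 320, 70, 20 → max 320
Aggressive regrets: 0, 190, 110, 0 → max 190
Smallest max regret = 180 → Conservative.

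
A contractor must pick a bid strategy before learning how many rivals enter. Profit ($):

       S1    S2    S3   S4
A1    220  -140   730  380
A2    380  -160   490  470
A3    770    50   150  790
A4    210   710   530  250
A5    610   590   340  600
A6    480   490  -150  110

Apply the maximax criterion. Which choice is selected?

Row maxima: A1=730, A2=490, A3=790, A4=710, A5=610, A6=490
Best best-case = 790 → A3.

A3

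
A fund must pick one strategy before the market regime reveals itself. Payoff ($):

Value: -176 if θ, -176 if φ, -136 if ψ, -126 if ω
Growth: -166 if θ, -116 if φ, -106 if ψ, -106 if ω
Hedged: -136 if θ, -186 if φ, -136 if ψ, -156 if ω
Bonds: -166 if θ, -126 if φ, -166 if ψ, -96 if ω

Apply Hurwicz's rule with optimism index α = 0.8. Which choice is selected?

Bonds

Value: 0.8·(-126) + 0.2·(-176) = -136
Growth: 0.8·(-106) + 0.2·(-166) = -118
Hedged: 0.8·(-136) + 0.2·(-186) = -146
Bonds: 0.8·(-96) + 0.2·(-166) = -110
Highest Hurwicz score = -110 → Bonds.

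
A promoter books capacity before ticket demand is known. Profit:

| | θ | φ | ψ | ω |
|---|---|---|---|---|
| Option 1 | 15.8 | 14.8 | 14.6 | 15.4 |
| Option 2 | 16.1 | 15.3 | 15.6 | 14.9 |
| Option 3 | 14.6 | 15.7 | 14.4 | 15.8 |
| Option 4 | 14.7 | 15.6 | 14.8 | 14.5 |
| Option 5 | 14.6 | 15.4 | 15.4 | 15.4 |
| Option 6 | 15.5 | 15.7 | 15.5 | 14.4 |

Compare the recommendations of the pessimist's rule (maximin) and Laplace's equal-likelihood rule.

maximin → Option 2; laplace → Option 2 (agree)

Row minima: Option 1=14.6, Option 2=14.9, Option 3=14.4, Option 4=14.5, Option 5=14.6, Option 6=14.4
Best worst-case = 14.9 → Option 2.
Row averages: Option 1=15.15, Option 2=15.475, Option 3=15.125, Option 4=14.9, Option 5=15.2, Option 6=15.275
Highest average = 15.475 → Option 2.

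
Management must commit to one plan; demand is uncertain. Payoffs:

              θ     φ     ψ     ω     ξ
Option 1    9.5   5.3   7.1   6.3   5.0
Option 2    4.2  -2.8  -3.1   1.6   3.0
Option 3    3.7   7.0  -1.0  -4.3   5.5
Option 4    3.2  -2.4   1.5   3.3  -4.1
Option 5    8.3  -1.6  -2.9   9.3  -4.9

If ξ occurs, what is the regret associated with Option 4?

Best payoff under ξ is 5.5.
Regret = 5.5 − (-4.1) = 9.6.

9.6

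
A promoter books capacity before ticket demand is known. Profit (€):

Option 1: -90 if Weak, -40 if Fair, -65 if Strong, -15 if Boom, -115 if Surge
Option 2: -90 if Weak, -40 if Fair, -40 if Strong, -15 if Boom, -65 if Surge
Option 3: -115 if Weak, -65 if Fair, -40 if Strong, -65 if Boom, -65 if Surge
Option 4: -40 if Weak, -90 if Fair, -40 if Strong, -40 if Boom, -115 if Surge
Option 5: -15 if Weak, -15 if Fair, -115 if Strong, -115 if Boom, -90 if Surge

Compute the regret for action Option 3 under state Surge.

Best payoff under Surge is -65.
Regret = -65 − (-65) = 0.

0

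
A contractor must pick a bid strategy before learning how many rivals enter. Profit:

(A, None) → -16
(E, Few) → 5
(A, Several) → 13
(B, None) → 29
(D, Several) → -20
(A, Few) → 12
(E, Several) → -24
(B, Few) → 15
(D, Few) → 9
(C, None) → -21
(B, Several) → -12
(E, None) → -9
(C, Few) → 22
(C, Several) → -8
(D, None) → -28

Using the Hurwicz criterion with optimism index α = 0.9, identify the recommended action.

B

A: 0.9·13 + 0.1·(-16) = 10.1
B: 0.9·29 + 0.1·(-12) = 24.9
C: 0.9·22 + 0.1·(-21) = 17.7
D: 0.9·9 + 0.1·(-28) = 5.3
E: 0.9·5 + 0.1·(-24) = 2.1
Highest Hurwicz score = 24.9 → B.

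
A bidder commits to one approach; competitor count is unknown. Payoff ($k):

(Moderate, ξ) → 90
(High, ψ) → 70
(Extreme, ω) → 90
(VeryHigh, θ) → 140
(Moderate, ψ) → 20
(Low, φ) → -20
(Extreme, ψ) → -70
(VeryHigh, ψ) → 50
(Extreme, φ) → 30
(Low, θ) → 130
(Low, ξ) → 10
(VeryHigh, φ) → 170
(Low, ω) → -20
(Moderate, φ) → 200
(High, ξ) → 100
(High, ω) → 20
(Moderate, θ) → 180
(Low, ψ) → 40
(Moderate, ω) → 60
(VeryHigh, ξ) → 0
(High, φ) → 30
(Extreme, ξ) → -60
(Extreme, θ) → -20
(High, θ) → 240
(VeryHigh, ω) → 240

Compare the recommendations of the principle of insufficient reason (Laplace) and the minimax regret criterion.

laplace → VeryHigh; minimax regret → VeryHigh (agree)

Row averages: Low=28, Moderate=110, High=92, VeryHigh=120, Extreme=-6
Highest average = 120 → VeryHigh.
Column bests: θ=240, φ=200, ψ=70, ω=240, ξ=100.
Low regrets: 110, 220, 30, 260, 90 → max 260
Moderate regrets: 60, 0, 50, 180, 10 → max 180
High regrets: 0, 170, 0, 220, 0 → max 220
VeryHigh regrets: 100, 30, 20, 0, 100 → max 100
Extreme regrets: 260, 170, 140, 150, 160 → max 260
Smallest max regret = 100 → VeryHigh.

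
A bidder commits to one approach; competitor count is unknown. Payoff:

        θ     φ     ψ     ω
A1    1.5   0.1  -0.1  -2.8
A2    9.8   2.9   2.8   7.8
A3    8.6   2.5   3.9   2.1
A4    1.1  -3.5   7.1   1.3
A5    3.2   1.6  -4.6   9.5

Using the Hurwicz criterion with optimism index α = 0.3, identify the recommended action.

A2

A1: 0.3·1.5 + 0.7·(-2.8) = -1.51
A2: 0.3·9.8 + 0.7·2.8 = 4.9
A3: 0.3·8.6 + 0.7·2.1 = 4.05
A4: 0.3·7.1 + 0.7·(-3.5) = -0.32
A5: 0.3·9.5 + 0.7·(-4.6) = -0.37
Highest Hurwicz score = 4.9 → A2.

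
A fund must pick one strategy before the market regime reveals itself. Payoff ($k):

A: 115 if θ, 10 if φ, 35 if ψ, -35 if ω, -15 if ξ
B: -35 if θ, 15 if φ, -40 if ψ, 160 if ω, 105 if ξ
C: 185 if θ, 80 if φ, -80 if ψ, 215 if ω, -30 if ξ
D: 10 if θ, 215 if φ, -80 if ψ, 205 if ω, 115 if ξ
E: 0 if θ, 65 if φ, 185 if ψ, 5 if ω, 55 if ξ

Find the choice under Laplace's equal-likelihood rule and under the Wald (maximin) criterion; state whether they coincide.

Row averages: A=22, B=41, C=74, D=93, E=62
Highest average = 93 → D.
Row minima: A=-35, B=-40, C=-80, D=-80, E=0
Best worst-case = 0 → E.

laplace → D; maximin → E (disagree)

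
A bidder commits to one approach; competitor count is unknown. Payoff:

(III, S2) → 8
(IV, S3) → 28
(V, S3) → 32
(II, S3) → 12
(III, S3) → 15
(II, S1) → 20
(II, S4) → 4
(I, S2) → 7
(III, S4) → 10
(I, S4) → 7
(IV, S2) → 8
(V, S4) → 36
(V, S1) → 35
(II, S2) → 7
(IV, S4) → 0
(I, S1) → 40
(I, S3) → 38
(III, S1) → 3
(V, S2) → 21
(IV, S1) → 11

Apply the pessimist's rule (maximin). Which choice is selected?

Row minima: I=7, II=4, III=3, IV=0, V=21
Best worst-case = 21 → V.

V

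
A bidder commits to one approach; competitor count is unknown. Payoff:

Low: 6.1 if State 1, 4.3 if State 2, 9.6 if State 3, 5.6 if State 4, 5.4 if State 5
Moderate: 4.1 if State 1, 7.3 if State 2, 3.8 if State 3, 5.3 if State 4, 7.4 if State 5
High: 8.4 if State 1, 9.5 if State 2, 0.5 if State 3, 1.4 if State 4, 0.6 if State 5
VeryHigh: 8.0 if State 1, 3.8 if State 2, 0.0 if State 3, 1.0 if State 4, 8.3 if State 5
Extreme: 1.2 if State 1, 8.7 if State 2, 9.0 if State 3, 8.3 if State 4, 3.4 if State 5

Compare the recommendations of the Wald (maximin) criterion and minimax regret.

Row minima: Low=4.3, Moderate=3.8, High=0.5, VeryHigh=0.0, Extreme=1.2
Best worst-case = 4.3 → Low.
Column bests: State 1=8.4, State 2=9.5, State 3=9.6, State 4=8.3, State 5=8.3.
Low regrets: 2.3, 5.2, 0.0, 2.7, 2.9 → max 5.2
Moderate regrets: 4.3, 2.2, 5.8, 3.0, 0.9 → max 5.8
High regrets: 0.0, 0.0, 9.1, 6.9, 7.7 → max 9.1
VeryHigh regrets: 0.4, 5.7, 9.6, 7.3, 0.0 → max 9.6
Extreme regrets: 7.2, 0.8, 0.6, 0.0, 4.9 → max 7.2
Smallest max regret = 5.2 → Low.

maximin → Low; minimax regret → Low (agree)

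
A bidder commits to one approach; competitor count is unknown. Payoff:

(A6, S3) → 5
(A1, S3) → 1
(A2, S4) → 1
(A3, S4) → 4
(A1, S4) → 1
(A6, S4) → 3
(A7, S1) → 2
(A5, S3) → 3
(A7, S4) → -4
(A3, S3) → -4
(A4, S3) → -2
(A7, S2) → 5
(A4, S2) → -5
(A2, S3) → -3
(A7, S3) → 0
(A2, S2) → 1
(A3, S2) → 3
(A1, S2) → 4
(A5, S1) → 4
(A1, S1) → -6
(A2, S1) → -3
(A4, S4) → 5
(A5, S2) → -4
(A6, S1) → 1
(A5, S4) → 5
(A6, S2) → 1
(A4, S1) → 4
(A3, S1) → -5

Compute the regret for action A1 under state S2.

Best payoff under S2 is 5.
Regret = 5 − 4 = 1.

1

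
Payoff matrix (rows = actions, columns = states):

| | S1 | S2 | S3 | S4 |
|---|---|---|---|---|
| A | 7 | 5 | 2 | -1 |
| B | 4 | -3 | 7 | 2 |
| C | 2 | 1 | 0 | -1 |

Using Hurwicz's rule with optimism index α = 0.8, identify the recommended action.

A

A: 0.8·7 + 0.2·(-1) = 5.4
B: 0.8·7 + 0.2·(-3) = 5
C: 0.8·2 + 0.2·(-1) = 1.4
Highest Hurwicz score = 5.4 → A.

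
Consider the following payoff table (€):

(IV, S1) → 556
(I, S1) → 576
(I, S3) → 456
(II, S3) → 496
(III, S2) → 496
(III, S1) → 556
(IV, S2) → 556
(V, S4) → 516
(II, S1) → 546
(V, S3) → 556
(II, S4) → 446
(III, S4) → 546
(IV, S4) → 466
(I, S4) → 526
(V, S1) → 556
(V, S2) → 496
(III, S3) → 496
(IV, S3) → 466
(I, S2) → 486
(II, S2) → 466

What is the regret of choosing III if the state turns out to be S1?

20

Best payoff under S1 is 576.
Regret = 576 − 556 = 20.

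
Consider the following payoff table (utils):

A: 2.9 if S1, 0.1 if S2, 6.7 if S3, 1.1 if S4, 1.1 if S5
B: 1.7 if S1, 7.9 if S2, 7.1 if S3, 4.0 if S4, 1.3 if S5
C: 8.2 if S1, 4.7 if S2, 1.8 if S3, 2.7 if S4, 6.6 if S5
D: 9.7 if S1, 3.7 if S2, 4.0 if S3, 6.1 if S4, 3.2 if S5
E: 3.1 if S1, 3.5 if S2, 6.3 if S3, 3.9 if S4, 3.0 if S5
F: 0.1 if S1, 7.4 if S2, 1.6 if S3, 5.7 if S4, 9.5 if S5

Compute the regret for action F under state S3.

5.5

Best payoff under S3 is 7.1.
Regret = 7.1 − 1.6 = 5.5.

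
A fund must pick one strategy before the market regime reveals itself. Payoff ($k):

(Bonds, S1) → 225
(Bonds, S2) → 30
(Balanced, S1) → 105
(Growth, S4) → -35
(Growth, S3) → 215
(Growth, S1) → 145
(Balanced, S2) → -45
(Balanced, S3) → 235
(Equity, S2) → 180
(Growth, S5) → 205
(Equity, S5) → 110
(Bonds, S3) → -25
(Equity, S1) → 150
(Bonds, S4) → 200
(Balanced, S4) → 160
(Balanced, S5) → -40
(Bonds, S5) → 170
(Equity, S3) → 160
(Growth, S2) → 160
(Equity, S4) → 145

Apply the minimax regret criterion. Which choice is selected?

Column bests: S1=225, S2=180, S3=235, S4=200, S5=205.
Balanced regrets: 120, 225, 0, 40, 245 → max 245
Bonds regrets: 0, 150, 260, 0, 35 → max 260
Equity regrets: 75, 0, 75, 55, 95 → max 95
Growth regrets: 80, 20, 20, 235, 0 → max 235
Smallest max regret = 95 → Equity.

Equity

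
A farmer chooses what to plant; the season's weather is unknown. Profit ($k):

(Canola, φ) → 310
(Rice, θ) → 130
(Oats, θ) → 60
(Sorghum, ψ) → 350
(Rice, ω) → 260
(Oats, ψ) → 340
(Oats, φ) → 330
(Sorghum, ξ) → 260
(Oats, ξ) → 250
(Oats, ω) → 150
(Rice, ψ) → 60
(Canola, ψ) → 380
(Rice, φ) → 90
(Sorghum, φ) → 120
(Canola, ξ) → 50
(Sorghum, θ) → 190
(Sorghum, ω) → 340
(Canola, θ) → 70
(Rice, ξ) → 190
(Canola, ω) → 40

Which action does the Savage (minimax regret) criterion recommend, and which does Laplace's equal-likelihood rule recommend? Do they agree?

Column bests: θ=190, φ=330, ψ=380, ω=340, ξ=260.
Sorghum regrets: 0, 210, 30, 0, 0 → max 210
Rice regrets: 60, 240, 320, 80, 70 → max 320
Canola regrets: 120, 20, 0, 300, 210 → max 300
Oats regrets: 130, 0, 40, 190, 10 → max 190
Smallest max regret = 190 → Oats.
Row averages: Sorghum=252, Rice=146, Canola=170, Oats=226
Highest average = 252 → Sorghum.

minimax regret → Oats; laplace → Sorghum (disagree)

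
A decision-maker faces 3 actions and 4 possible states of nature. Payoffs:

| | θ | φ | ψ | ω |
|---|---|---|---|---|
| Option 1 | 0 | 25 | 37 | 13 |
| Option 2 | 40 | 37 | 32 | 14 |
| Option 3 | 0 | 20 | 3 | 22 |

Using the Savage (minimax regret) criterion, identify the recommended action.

Column bests: θ=40, φ=37, ψ=37, ω=22.
Option 1 regrets: 40, 12, 0, 9 → max 40
Option 2 regrets: 0, 0, 5, 8 → max 8
Option 3 regrets: 40, 17, 34, 0 → max 40
Smallest max regret = 8 → Option 2.

Option 2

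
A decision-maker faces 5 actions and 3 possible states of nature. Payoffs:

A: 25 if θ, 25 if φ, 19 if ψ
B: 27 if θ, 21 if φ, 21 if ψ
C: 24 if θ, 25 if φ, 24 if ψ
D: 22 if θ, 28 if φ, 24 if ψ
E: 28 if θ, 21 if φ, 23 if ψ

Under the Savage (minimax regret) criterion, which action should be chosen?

Column bests: θ=28, φ=28, ψ=24.
A regrets: 3, 3, 5 → max 5
B regrets: 1, 7, 3 → max 7
C regrets: 4, 3, 0 → max 4
D regrets: 6, 0, 0 → max 6
E regrets: 0, 7, 1 → max 7
Smallest max regret = 4 → C.

C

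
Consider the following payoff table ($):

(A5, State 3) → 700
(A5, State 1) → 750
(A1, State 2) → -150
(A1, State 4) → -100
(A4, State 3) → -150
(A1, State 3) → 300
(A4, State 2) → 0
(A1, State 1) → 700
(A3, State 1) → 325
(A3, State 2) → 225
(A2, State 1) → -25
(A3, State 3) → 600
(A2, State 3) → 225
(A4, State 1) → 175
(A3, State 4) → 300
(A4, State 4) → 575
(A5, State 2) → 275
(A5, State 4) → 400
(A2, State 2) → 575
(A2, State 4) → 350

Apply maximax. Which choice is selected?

Row maxima: A1=700, A2=575, A3=600, A4=575, A5=750
Best best-case = 750 → A5.

A5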